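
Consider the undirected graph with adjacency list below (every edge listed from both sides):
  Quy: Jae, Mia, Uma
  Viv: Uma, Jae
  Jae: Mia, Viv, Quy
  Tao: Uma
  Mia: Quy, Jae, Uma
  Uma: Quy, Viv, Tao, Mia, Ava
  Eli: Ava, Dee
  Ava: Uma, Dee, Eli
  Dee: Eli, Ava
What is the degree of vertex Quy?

Neighbors of Quy: Jae, Mia, Uma.

3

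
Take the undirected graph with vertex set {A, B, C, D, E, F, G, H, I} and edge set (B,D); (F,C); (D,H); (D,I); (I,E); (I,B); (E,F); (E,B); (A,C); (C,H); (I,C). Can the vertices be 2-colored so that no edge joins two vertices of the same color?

D-B-I-D is an odd cycle (length 3), and a bipartite graph can contain only even cycles.

No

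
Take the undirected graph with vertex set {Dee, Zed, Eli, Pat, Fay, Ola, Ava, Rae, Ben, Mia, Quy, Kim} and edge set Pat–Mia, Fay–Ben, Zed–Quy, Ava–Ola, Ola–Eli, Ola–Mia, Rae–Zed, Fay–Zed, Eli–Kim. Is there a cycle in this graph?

No

The graph has 12 vertices, 9 edges, and 3 connected components.
Since 9 = 12 - 3, the graph is a forest and contains no cycle.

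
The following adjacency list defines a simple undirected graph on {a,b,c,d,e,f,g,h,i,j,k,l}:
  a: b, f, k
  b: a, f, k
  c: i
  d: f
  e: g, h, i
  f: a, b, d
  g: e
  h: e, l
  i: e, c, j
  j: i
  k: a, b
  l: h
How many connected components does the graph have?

2

Component: {a, b, d, f, k}
Component: {c, e, g, h, i, j, l}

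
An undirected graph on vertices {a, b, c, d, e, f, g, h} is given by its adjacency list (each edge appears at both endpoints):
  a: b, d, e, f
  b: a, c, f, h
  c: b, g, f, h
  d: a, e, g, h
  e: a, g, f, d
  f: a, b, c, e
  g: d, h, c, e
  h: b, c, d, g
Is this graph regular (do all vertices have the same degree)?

Yes

Degrees: a:4, b:4, c:4, d:4, e:4, f:4, g:4, h:4
All degrees equal 4; the graph is regular.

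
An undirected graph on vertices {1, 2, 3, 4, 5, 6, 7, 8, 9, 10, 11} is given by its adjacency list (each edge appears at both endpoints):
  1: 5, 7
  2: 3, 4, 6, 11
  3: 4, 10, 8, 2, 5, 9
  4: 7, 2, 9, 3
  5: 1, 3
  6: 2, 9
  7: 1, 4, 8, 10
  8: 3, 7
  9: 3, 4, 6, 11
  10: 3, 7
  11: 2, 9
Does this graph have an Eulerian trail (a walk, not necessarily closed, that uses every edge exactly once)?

Yes

Degrees: 1:2, 2:4, 3:6, 4:4, 5:2, 6:2, 7:4, 8:2, 9:4, 10:2, 11:2
Odd-degree vertices: none (0 total).
The non-isolated vertices are connected and exactly 0 have odd degree, so an Eulerian trail exists.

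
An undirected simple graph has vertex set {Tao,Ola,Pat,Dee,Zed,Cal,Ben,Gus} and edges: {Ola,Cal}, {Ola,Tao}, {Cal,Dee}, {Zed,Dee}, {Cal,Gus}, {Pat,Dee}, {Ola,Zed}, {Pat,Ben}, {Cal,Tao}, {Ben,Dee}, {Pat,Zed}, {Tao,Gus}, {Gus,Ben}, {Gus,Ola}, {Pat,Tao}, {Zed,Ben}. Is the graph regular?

Degrees: Tao:4, Ola:4, Pat:4, Dee:4, Zed:4, Cal:4, Ben:4, Gus:4
Every vertex has degree 4, so the graph is 4-regular.

Yes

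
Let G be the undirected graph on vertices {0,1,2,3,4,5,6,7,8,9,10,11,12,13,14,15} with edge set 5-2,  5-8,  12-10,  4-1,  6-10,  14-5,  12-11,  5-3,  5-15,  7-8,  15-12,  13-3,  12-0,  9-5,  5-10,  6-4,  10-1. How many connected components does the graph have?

1

Component: {0, 1, 2, 3, 4, 5, 6, 7, 8, 9, 10, 11, 12, 13, 14, 15}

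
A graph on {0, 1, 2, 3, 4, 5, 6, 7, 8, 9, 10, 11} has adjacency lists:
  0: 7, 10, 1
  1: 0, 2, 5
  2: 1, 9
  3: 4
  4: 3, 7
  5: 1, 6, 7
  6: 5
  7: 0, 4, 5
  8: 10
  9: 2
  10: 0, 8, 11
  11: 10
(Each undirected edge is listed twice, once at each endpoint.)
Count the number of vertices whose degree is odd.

Degrees: 0:3, 1:3, 2:2, 3:1, 4:2, 5:3, 6:1, 7:3, 8:1, 9:1, 10:3, 11:1
Odd-degree vertices: 0, 1, 3, 5, 6, 7, 8, 9, 10, 11.

10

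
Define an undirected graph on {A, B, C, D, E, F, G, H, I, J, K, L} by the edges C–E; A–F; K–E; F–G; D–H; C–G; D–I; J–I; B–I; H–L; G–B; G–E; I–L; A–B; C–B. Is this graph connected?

Yes

Starting from A and exploring outward reaches every vertex (A, F, B, G, I, C, E, D, J, L, K, H); the graph is connected.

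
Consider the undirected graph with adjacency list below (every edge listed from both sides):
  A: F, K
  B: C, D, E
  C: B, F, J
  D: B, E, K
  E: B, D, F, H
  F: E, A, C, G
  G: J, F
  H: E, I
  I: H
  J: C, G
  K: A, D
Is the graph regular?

No

Degrees: A:2, B:3, C:3, D:3, E:4, F:4, G:2, H:2, I:1, J:2, K:2
Degrees are not all equal (e.g. deg(I)=1 but deg(E)=4); not regular.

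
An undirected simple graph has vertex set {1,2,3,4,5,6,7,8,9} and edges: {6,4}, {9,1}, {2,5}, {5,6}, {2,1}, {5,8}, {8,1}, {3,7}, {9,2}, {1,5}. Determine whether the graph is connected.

Component: {3, 7}
Component: {1, 2, 4, 5, 6, 8, 9}
There are 2 separate components, so the graph is not connected.

No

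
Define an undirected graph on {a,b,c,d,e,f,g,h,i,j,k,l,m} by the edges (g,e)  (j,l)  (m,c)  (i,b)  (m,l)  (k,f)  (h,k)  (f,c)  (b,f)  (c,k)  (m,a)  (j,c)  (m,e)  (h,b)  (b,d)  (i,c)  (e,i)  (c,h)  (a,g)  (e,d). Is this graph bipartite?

No

The cycle h-k-c-h has length 3, which is odd, so the graph is not bipartite.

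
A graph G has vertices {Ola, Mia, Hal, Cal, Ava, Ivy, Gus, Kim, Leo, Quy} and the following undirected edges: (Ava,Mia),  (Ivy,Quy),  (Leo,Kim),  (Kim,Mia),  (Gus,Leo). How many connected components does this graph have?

5

Component: {Ola}
Component: {Hal}
Component: {Cal}
Component: {Ivy, Quy}
Component: {Mia, Ava, Gus, Kim, Leo}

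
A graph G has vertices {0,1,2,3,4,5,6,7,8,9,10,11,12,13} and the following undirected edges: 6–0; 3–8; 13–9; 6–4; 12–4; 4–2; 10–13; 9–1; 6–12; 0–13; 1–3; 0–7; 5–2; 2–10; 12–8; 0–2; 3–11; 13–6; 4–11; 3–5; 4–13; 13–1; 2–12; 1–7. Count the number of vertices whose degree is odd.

2

Degrees: 0:4, 1:4, 2:5, 3:4, 4:5, 5:2, 6:4, 7:2, 8:2, 9:2, 10:2, 11:2, 12:4, 13:6
Odd-degree vertices: 2, 4.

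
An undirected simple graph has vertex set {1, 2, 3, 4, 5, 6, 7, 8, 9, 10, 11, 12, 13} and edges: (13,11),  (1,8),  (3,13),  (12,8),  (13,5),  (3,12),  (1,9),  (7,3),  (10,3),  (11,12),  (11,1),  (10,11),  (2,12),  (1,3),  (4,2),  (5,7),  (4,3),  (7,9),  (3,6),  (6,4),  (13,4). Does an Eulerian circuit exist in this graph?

Degrees: 1:4, 2:2, 3:7, 4:4, 5:2, 6:2, 7:3, 8:2, 9:2, 10:2, 11:4, 12:4, 13:4
Vertices with odd degree: 3, 7. An Eulerian circuit requires all degrees even.

No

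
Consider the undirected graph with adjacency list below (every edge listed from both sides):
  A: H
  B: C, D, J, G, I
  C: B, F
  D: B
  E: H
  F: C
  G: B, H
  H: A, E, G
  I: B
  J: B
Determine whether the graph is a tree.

Yes

|V| = 10, |E| = 9.
Connected and |E| = |V| - 1, which characterizes a tree.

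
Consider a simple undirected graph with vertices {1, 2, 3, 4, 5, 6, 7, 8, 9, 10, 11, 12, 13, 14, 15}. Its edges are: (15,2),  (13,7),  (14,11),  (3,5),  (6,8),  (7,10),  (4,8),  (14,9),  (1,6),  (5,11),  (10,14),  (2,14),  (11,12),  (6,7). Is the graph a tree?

The graph has 15 vertices and 14 edges.
Connected and |E| = |V| - 1, which characterizes a tree.

Yes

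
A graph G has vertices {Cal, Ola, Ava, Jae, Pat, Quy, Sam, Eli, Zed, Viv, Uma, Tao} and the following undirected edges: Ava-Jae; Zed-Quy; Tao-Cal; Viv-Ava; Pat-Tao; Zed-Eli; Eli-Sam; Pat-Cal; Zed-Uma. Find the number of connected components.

4

Component: {Ola}
Component: {Cal, Pat, Tao}
Component: {Ava, Jae, Viv}
Component: {Quy, Sam, Eli, Zed, Uma}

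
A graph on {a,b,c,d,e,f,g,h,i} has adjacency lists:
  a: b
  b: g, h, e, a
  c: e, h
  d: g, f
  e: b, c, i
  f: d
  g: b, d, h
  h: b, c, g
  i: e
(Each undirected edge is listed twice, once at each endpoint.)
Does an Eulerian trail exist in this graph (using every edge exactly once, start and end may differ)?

Degrees: a:1, b:4, c:2, d:2, e:3, f:1, g:3, h:3, i:1
Odd-degree vertices: a, e, f, g, h, i (6 total).
An Eulerian trail requires 0 or 2 odd-degree vertices; here there are 6.

No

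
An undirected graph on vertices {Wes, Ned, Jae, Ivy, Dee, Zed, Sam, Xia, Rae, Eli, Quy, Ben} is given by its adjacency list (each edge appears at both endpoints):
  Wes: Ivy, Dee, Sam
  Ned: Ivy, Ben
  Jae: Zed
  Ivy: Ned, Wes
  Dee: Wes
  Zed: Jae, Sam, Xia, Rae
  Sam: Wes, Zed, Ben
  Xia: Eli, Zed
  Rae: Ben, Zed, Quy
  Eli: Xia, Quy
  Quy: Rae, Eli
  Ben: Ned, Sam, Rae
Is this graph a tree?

No

|V| = 12, |E| = 14.
Connected but with 14 > 11 edges, so it has a cycle and is not a tree.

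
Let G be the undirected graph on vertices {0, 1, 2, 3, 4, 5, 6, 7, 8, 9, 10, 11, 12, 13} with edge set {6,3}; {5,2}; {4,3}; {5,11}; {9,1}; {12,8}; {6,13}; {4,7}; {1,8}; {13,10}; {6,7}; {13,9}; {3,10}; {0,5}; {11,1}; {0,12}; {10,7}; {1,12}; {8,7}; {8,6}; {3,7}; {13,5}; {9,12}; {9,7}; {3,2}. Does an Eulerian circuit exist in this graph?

Degrees: 0:2, 1:4, 2:2, 3:5, 4:2, 5:4, 6:4, 7:6, 8:4, 9:4, 10:3, 11:2, 12:4, 13:4
Vertices with odd degree: 3, 10. An Eulerian circuit requires all degrees even.

No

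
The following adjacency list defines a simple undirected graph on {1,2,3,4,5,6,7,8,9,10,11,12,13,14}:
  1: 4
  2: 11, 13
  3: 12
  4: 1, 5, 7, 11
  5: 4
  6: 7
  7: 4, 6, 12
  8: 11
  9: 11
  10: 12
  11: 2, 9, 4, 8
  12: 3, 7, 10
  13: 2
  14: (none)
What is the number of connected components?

2

Component: {14}
Component: {1, 2, 3, 4, 5, 6, 7, 8, 9, 10, 11, 12, 13}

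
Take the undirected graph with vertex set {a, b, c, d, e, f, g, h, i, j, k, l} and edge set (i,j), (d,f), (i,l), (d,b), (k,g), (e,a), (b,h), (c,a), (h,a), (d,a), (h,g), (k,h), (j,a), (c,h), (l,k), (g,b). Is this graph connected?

Yes

Starting from a and exploring outward reaches every vertex (a, h, j, e, c, d, k, b, g, i, f, l); the graph is connected.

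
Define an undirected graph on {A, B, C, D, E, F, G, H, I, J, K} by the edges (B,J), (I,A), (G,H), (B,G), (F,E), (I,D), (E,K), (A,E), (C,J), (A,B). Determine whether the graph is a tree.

The graph has 11 vertices and 10 edges.
Connected and |E| = |V| - 1, which characterizes a tree.

Yes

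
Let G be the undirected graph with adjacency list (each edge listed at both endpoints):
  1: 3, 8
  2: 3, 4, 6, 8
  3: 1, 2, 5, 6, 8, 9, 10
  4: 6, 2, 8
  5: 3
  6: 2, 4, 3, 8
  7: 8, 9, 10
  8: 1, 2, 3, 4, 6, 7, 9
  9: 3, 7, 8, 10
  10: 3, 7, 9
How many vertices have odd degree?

Degrees: 1:2, 2:4, 3:7, 4:3, 5:1, 6:4, 7:3, 8:7, 9:4, 10:3
Odd-degree vertices: 3, 4, 5, 7, 8, 10.

6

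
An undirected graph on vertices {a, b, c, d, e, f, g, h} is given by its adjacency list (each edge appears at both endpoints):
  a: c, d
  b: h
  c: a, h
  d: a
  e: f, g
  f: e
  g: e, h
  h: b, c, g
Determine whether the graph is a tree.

Yes

|V| = 8, |E| = 7.
Connected and |E| = |V| - 1, which characterizes a tree.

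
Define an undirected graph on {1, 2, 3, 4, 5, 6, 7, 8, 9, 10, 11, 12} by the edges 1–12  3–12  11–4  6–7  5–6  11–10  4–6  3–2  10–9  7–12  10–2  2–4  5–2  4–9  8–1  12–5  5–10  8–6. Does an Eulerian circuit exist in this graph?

Degrees: 1:2, 2:4, 3:2, 4:4, 5:4, 6:4, 7:2, 8:2, 9:2, 10:4, 11:2, 12:4
Every vertex has even degree and the edges form a single connected piece, so an Eulerian circuit exists.

Yes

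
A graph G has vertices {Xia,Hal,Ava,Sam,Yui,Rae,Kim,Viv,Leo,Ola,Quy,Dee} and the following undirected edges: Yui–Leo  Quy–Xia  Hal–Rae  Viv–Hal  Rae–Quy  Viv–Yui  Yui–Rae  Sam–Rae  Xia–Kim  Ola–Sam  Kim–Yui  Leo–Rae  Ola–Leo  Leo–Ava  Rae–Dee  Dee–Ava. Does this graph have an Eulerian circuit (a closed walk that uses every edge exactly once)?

Yes

Degrees: Xia:2, Hal:2, Ava:2, Sam:2, Yui:4, Rae:6, Kim:2, Viv:2, Leo:4, Ola:2, Quy:2, Dee:2
All degrees are even and the non-isolated vertices are connected — an Eulerian circuit exists.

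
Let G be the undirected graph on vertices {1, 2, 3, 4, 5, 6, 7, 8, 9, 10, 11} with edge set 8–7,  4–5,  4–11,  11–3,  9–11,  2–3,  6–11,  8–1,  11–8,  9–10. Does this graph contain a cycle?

No

The graph has 11 vertices, 10 edges, and 1 connected component.
A forest on 11 vertices with 1 component has exactly 10 edges, which matches — so no cycle.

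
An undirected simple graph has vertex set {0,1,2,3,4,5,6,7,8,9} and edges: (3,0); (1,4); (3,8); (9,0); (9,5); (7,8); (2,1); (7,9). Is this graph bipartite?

No

The cycle 0-3-8-7-9-0 has length 5, which is odd, so the graph is not bipartite.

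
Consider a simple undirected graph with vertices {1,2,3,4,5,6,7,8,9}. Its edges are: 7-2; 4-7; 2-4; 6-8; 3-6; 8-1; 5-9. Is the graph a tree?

No

|V| = 9, |E| = 7.
It is not connected, so it is not a tree.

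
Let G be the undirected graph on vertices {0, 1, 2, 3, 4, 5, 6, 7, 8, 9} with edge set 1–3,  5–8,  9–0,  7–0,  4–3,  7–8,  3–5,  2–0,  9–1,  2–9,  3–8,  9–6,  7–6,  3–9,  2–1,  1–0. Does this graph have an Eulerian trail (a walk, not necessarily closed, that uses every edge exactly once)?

No

Degrees: 0:4, 1:4, 2:3, 3:5, 4:1, 5:2, 6:2, 7:3, 8:3, 9:5
Odd-degree vertices: 2, 3, 4, 7, 8, 9 (6 total).
An Eulerian trail requires 0 or 2 odd-degree vertices; here there are 6.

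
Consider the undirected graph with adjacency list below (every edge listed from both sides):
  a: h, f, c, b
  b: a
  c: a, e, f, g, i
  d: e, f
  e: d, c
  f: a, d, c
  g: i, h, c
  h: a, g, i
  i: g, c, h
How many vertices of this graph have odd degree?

6

Degrees: a:4, b:1, c:5, d:2, e:2, f:3, g:3, h:3, i:3
Odd-degree vertices: b, c, f, g, h, i.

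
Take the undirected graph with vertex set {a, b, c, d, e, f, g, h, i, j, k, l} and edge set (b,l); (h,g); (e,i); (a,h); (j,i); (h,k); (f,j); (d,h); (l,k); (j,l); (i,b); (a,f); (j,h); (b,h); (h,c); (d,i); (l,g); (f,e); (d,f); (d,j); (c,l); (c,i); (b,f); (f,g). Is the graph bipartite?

No

The cycle j-d-h-j has length 3, which is odd, so the graph is not bipartite.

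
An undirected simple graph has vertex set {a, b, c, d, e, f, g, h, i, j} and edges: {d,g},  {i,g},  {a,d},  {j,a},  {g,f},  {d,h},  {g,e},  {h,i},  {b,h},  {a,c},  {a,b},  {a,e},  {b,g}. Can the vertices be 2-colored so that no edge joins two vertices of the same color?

Yes

Partition the vertices as {b, c, d, e, f, i, j} vs {a, g, h}. Each listed edge has one endpoint in each part, so the graph is bipartite.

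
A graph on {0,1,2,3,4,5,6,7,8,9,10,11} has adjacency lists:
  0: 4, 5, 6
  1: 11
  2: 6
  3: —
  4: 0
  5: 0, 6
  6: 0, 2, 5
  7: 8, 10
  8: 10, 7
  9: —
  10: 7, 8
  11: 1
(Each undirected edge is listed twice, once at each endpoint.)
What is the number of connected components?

Component: {3}
Component: {9}
Component: {1, 11}
Component: {7, 8, 10}
Component: {0, 2, 4, 5, 6}

5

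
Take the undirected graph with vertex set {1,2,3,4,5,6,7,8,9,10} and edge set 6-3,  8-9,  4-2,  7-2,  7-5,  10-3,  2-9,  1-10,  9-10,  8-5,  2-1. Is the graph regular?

Degrees: 1:2, 2:4, 3:2, 4:1, 5:2, 6:1, 7:2, 8:2, 9:3, 10:3
Vertex 4 has degree 1 while 2 has degree 4, so the graph is not regular.

No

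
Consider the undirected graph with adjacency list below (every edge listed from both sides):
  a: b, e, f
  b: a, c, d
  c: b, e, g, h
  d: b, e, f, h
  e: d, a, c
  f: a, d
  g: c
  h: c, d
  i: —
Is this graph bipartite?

Color {b, e, f, g, h, i} black and {a, c, d} white. No edge joins two same-colored vertices, so the graph is bipartite.

Yes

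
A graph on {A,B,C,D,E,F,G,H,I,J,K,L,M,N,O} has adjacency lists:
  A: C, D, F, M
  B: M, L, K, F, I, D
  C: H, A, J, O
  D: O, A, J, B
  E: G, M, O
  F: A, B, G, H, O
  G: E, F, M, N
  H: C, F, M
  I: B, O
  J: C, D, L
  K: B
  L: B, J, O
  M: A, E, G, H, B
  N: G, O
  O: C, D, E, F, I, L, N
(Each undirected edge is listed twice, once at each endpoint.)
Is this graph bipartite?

E-G-M-E is an odd cycle (length 3), and a bipartite graph can contain only even cycles.

No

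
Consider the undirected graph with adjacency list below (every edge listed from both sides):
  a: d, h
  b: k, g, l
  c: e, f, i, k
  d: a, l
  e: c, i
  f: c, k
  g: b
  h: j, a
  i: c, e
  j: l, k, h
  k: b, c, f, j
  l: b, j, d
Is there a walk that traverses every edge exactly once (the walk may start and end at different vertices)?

No

Degrees: a:2, b:3, c:4, d:2, e:2, f:2, g:1, h:2, i:2, j:3, k:4, l:3
Odd-degree vertices: b, g, j, l (4 total).
An Eulerian trail requires 0 or 2 odd-degree vertices; here there are 4.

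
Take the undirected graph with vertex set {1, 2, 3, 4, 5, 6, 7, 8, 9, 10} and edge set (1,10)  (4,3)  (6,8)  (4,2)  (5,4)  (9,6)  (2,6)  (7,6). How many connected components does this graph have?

Component: {1, 10}
Component: {2, 3, 4, 5, 6, 7, 8, 9}

2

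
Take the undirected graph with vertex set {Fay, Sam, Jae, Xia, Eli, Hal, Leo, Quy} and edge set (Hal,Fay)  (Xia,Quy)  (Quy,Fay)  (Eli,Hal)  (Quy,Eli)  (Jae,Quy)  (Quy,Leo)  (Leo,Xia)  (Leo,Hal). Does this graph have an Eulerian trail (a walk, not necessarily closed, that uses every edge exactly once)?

Degrees: Fay:2, Sam:0, Jae:1, Xia:2, Eli:2, Hal:3, Leo:3, Quy:5
Odd-degree vertices: Jae, Hal, Leo, Quy (4 total).
With 4 odd-degree vertices (more than two), no single trail can use every edge.

No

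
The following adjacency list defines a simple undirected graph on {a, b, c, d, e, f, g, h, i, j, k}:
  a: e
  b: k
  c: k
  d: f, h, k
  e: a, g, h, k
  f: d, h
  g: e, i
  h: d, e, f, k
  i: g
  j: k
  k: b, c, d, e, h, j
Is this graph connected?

Yes

Starting from a and exploring outward reaches every vertex (a, e, k, h, g, j, d, b, c, f, i); the graph is connected.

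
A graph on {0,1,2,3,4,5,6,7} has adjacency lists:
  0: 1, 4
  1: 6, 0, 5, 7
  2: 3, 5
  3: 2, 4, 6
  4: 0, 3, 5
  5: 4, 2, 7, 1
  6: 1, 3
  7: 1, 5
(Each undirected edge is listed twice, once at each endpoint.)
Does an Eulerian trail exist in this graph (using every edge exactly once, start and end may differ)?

Degrees: 0:2, 1:4, 2:2, 3:3, 4:3, 5:4, 6:2, 7:2
Odd-degree vertices: 3, 4 (2 total).
With 2 odd-degree vertices and all edges in one connected piece, an Eulerian trail exists (from 3 to 4).

Yes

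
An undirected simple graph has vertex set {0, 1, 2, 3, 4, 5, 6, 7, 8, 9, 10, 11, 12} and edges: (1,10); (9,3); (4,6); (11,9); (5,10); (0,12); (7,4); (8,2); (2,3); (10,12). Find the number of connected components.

3

Component: {4, 6, 7}
Component: {0, 1, 5, 10, 12}
Component: {2, 3, 8, 9, 11}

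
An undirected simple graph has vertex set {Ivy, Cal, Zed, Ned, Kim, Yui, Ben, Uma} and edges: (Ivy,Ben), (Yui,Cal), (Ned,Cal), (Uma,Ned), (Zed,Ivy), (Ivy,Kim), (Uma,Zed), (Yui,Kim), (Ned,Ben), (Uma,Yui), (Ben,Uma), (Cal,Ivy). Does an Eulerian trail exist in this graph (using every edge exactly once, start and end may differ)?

Degrees: Ivy:4, Cal:3, Zed:2, Ned:3, Kim:2, Yui:3, Ben:3, Uma:4
Odd-degree vertices: Cal, Ned, Yui, Ben (4 total).
An Eulerian trail requires 0 or 2 odd-degree vertices; here there are 4.

No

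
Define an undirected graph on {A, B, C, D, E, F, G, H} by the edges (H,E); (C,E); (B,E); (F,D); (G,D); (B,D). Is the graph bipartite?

Partition the vertices as {A, D, E} vs {B, C, F, G, H}. Each listed edge has one endpoint in each part, so the graph is bipartite.

Yes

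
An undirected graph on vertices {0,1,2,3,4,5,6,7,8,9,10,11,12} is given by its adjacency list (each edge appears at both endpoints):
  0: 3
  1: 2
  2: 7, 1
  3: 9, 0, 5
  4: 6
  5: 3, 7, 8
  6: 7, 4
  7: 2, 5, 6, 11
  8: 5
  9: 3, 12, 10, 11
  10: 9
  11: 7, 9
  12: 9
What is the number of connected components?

1

Component: {0, 1, 2, 3, 4, 5, 6, 7, 8, 9, 10, 11, 12}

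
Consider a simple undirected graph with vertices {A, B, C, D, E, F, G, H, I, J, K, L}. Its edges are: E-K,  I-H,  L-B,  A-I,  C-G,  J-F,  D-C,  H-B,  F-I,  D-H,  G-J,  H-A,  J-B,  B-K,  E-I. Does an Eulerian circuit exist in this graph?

No

Degrees: A:2, B:4, C:2, D:2, E:2, F:2, G:2, H:4, I:4, J:3, K:2, L:1
Vertices with odd degree: J, L. An Eulerian circuit requires all degrees even.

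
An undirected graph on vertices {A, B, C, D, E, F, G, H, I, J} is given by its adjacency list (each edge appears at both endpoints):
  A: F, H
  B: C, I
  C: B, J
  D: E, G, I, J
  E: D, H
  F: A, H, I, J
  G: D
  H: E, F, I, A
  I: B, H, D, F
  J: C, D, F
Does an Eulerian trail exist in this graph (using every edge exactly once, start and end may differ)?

Degrees: A:2, B:2, C:2, D:4, E:2, F:4, G:1, H:4, I:4, J:3
Odd-degree vertices: G, J (2 total).
With 2 odd-degree vertices and all edges in one connected piece, an Eulerian trail exists (from G to J).

Yes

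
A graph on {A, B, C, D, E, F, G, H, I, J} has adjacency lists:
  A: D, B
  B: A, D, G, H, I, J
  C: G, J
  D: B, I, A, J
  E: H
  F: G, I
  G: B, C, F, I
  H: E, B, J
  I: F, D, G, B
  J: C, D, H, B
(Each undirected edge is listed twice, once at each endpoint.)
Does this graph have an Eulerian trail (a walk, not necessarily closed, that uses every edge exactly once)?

Yes

Degrees: A:2, B:6, C:2, D:4, E:1, F:2, G:4, H:3, I:4, J:4
Odd-degree vertices: E, H (2 total).
With 2 odd-degree vertices and all edges in one connected piece, an Eulerian trail exists (from E to H).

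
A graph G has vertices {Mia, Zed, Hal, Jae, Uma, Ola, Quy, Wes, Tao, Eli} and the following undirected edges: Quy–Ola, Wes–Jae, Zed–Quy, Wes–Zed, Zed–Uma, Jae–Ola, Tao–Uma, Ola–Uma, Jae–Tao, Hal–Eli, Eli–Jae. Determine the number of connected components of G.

2

Component: {Mia}
Component: {Zed, Hal, Jae, Uma, Ola, Quy, Wes, Tao, Eli}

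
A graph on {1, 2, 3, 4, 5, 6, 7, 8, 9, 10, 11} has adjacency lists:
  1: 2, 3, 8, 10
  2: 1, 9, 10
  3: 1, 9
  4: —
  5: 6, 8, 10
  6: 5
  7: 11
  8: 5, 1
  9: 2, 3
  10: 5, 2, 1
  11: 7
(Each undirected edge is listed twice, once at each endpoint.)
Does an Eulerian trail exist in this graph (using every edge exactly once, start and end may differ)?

No

Degrees: 1:4, 2:3, 3:2, 4:0, 5:3, 6:1, 7:1, 8:2, 9:2, 10:3, 11:1
Odd-degree vertices: 2, 5, 6, 7, 10, 11 (6 total).
An Eulerian trail requires 0 or 2 odd-degree vertices; here there are 6.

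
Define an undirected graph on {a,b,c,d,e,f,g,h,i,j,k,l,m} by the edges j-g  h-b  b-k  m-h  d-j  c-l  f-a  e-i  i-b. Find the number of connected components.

Component: {a, f}
Component: {c, l}
Component: {d, g, j}
Component: {b, e, h, i, k, m}

4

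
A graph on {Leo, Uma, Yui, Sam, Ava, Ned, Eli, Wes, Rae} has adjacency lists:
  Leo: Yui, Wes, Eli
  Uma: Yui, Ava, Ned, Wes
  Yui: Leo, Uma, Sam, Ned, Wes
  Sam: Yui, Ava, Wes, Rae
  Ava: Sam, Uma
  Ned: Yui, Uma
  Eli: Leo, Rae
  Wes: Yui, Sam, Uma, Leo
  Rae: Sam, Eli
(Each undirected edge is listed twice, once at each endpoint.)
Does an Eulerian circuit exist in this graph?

No

Degrees: Leo:3, Uma:4, Yui:5, Sam:4, Ava:2, Ned:2, Eli:2, Wes:4, Rae:2
Vertices with odd degree: Leo, Yui. An Eulerian circuit requires all degrees even.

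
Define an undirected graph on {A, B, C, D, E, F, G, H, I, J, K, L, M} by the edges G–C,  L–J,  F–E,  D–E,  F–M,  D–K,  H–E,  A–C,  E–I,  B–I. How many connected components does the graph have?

3

Component: {J, L}
Component: {A, C, G}
Component: {B, D, E, F, H, I, K, M}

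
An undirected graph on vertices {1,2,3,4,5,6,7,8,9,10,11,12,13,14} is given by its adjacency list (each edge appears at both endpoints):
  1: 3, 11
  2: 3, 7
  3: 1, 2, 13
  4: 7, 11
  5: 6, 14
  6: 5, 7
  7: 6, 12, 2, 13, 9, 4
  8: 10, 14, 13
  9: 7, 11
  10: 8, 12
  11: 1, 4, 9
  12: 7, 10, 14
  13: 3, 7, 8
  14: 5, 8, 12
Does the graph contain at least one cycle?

|V| = 14, |E| = 19, number of components = 1.
Since 19 > 14 - 1, a cycle must exist; for instance 14-8-10-12-14.

Yes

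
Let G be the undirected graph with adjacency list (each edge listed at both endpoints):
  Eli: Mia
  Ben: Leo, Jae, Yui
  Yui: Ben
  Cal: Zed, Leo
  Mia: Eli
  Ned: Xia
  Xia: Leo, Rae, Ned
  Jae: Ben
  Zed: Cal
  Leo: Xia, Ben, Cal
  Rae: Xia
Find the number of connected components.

Component: {Eli, Mia}
Component: {Ben, Yui, Cal, Ned, Xia, Jae, Zed, Leo, Rae}

2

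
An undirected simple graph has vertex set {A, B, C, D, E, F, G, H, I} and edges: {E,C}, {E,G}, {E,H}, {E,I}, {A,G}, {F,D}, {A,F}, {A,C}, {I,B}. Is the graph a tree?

No

The graph has 9 vertices and 9 edges.
A tree on 9 vertices has exactly 8 edges; this graph has 9, so it contains a cycle and is not a tree.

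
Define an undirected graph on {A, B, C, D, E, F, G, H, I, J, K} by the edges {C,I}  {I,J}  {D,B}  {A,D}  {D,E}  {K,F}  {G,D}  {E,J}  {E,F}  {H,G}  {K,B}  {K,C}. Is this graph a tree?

No

|V| = 11, |E| = 12.
A tree on 11 vertices has exactly 10 edges; this graph has 12, so it contains a cycle and is not a tree.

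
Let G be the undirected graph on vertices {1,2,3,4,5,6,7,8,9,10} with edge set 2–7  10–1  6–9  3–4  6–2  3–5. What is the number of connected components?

Component: {8}
Component: {1, 10}
Component: {3, 4, 5}
Component: {2, 6, 7, 9}

4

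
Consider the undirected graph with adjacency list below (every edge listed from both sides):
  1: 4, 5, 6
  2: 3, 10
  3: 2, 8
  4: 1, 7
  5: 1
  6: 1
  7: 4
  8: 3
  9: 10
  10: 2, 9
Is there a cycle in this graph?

No

The graph has 10 vertices, 8 edges, and 2 connected components.
A forest on 10 vertices with 2 components has exactly 8 edges, which matches — so no cycle.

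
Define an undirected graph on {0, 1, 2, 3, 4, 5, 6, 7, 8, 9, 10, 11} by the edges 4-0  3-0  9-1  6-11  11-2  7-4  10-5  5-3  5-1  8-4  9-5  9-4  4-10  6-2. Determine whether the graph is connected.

No

Component: {2, 6, 11}
Component: {0, 1, 3, 4, 5, 7, 8, 9, 10}
No edge joins these 2 groups, so the graph is disconnected.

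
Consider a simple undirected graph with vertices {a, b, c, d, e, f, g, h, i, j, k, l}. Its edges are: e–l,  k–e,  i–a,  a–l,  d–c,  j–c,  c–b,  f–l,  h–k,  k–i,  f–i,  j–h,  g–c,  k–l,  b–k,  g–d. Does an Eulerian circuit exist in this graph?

Degrees: a:2, b:2, c:4, d:2, e:2, f:2, g:2, h:2, i:3, j:2, k:5, l:4
i, k have odd degree; an Eulerian circuit needs every degree to be even, so none exists.

No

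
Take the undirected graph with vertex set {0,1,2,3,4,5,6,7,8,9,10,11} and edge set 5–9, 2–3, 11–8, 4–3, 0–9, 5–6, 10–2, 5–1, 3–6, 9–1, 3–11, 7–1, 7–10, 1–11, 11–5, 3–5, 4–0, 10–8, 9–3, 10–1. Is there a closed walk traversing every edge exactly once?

Degrees: 0:2, 1:5, 2:2, 3:6, 4:2, 5:5, 6:2, 7:2, 8:2, 9:4, 10:4, 11:4
1, 5 have odd degree; an Eulerian circuit needs every degree to be even, so none exists.

No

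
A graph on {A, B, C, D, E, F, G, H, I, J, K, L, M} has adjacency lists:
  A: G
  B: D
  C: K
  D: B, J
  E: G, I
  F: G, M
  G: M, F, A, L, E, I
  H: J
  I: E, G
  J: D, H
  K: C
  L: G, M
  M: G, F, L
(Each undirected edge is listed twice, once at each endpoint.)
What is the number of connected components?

3

Component: {C, K}
Component: {B, D, H, J}
Component: {A, E, F, G, I, L, M}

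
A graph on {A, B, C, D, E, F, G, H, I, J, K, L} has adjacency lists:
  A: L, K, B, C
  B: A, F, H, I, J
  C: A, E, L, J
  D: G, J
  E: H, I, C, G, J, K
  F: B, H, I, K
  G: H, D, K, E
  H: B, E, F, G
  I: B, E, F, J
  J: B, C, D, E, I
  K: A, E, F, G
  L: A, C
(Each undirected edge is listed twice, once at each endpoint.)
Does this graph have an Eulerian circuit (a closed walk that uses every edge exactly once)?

No

Degrees: A:4, B:5, C:4, D:2, E:6, F:4, G:4, H:4, I:4, J:5, K:4, L:2
Vertices with odd degree: B, J. An Eulerian circuit requires all degrees even.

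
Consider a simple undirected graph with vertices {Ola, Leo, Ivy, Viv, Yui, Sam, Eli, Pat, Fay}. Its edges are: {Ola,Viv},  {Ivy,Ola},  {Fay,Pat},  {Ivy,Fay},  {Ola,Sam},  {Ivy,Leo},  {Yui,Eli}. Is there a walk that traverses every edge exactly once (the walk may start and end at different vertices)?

No

Degrees: Ola:3, Leo:1, Ivy:3, Viv:1, Yui:1, Sam:1, Eli:1, Pat:1, Fay:2
Odd-degree vertices: Ola, Leo, Ivy, Viv, Yui, Sam, Eli, Pat (8 total).
An Eulerian trail requires 0 or 2 odd-degree vertices; here there are 8.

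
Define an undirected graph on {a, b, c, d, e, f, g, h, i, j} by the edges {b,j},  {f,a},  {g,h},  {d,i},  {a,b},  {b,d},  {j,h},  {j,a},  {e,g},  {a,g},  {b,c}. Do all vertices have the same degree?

No

Degrees: a:4, b:4, c:1, d:2, e:1, f:1, g:3, h:2, i:1, j:3
Degrees are not all equal (e.g. deg(c)=1 but deg(a)=4); not regular.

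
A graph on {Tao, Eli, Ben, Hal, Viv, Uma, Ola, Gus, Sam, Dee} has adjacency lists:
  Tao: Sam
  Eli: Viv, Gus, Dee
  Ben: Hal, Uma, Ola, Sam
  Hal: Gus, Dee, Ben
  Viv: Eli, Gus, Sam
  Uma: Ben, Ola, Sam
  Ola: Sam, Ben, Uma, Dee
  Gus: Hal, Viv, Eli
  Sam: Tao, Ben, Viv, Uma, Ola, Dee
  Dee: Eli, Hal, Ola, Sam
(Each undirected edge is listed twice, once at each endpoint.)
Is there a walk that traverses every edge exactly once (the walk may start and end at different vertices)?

No

Degrees: Tao:1, Eli:3, Ben:4, Hal:3, Viv:3, Uma:3, Ola:4, Gus:3, Sam:6, Dee:4
Odd-degree vertices: Tao, Eli, Hal, Viv, Uma, Gus (6 total).
With 6 odd-degree vertices (more than two), no single trail can use every edge.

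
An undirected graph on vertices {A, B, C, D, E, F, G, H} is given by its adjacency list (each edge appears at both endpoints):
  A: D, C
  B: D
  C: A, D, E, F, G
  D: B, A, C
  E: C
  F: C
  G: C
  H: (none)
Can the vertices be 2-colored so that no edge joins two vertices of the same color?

D-A-C-D is an odd cycle (length 3), and a bipartite graph can contain only even cycles.

No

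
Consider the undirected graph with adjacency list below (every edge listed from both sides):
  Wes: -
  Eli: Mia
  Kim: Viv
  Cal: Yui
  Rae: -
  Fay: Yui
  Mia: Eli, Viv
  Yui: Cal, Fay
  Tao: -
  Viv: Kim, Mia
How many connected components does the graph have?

5

Component: {Wes}
Component: {Rae}
Component: {Tao}
Component: {Cal, Fay, Yui}
Component: {Eli, Kim, Mia, Viv}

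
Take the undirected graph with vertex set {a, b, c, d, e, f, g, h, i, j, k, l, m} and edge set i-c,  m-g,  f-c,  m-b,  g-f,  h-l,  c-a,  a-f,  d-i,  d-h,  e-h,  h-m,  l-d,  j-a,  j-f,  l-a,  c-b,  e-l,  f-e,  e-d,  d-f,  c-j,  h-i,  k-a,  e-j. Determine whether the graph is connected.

Starting from a and exploring outward reaches every vertex (a, f, k, l, c, j, d, g, e, h, i, b, m); the graph is connected.

Yes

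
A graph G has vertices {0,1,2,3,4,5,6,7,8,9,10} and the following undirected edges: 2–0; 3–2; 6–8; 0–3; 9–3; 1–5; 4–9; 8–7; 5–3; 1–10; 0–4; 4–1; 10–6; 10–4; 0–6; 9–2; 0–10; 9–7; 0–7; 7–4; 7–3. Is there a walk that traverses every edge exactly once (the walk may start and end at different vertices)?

Degrees: 0:6, 1:3, 2:3, 3:5, 4:5, 5:2, 6:3, 7:5, 8:2, 9:4, 10:4
Odd-degree vertices: 1, 2, 3, 4, 6, 7 (6 total).
With 6 odd-degree vertices (more than two), no single trail can use every edge.

No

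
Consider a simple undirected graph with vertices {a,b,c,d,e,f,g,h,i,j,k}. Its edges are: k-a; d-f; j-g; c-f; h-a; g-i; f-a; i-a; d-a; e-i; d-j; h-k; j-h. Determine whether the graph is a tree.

No

The graph has 11 vertices and 13 edges.
It is not connected, so it is not a tree.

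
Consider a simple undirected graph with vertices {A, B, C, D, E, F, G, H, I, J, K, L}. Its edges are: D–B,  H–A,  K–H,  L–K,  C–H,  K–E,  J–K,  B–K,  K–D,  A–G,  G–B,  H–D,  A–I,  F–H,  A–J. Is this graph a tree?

The graph has 12 vertices and 15 edges.
A tree on 12 vertices has exactly 11 edges; this graph has 15, so it contains a cycle and is not a tree.

No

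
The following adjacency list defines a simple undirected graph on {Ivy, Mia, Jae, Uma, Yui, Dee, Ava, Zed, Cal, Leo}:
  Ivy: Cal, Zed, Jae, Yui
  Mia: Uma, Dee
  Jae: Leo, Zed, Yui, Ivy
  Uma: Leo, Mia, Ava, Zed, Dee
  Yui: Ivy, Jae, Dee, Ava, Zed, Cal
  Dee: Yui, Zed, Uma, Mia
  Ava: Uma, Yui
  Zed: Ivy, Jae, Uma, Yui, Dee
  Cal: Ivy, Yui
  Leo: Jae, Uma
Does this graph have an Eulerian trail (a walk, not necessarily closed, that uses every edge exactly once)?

Yes

Degrees: Ivy:4, Mia:2, Jae:4, Uma:5, Yui:6, Dee:4, Ava:2, Zed:5, Cal:2, Leo:2
Odd-degree vertices: Uma, Zed (2 total).
The non-isolated vertices are connected and exactly 2 have odd degree, so an Eulerian trail exists (from Uma to Zed).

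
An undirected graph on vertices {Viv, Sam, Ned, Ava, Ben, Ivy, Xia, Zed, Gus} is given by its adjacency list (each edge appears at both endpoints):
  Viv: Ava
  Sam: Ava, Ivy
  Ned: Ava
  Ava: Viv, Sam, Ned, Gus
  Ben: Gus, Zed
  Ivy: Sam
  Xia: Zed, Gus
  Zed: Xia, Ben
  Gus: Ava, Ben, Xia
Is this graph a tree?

No

|V| = 9, |E| = 9.
Connected but with 9 > 8 edges, so it has a cycle and is not a tree.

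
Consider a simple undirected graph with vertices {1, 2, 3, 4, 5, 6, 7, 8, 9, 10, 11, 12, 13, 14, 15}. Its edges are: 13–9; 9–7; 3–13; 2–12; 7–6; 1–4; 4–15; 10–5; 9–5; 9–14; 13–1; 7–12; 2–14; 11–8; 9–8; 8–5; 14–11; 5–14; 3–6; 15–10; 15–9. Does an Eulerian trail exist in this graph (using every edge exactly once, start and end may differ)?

Degrees: 1:2, 2:2, 3:2, 4:2, 5:4, 6:2, 7:3, 8:3, 9:6, 10:2, 11:2, 12:2, 13:3, 14:4, 15:3
Odd-degree vertices: 7, 8, 13, 15 (4 total).
An Eulerian trail requires 0 or 2 odd-degree vertices; here there are 4.

No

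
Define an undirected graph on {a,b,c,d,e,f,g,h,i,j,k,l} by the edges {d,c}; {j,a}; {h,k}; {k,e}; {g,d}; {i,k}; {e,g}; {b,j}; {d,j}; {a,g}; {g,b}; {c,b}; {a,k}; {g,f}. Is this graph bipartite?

A valid 2-coloring puts {c, g, j, k, l} on one side and {a, b, d, e, f, h, i} on the other; every edge crosses between the two sides.

Yes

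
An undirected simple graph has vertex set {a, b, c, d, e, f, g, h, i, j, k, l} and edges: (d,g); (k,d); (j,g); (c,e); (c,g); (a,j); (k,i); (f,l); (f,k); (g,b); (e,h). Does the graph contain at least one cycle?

|V| = 12, |E| = 11, number of components = 1.
A forest on 12 vertices with 1 component has exactly 11 edges, which matches — so no cycle.

No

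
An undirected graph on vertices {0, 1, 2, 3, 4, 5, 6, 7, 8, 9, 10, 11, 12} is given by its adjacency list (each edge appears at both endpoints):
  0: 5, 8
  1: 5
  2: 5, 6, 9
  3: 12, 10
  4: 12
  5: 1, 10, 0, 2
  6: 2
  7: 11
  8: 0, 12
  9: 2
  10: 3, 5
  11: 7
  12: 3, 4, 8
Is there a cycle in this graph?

Yes

|V| = 13, |E| = 12, number of components = 2.
One cycle is 0-8-12-3-10-5-0.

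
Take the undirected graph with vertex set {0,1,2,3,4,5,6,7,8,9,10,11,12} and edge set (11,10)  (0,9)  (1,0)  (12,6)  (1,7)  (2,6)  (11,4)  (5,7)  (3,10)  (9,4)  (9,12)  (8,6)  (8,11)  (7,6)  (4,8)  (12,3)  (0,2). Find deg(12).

3

Neighbors of 12: 3, 6, 9.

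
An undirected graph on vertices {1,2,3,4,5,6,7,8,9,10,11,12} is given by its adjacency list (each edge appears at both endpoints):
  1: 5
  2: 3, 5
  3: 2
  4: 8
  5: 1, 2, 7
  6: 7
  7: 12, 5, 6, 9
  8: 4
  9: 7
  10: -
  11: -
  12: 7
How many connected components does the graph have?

Component: {10}
Component: {11}
Component: {4, 8}
Component: {1, 2, 3, 5, 6, 7, 9, 12}

4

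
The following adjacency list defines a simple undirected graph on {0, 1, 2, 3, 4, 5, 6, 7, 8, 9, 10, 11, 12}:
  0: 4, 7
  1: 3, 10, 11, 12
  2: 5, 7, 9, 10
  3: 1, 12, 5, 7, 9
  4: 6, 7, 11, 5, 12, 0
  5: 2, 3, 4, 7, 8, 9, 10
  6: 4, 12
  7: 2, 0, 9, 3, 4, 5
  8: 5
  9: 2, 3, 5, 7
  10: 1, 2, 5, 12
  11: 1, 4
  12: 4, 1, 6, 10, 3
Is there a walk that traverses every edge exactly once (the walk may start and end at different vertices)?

Degrees: 0:2, 1:4, 2:4, 3:5, 4:6, 5:7, 6:2, 7:6, 8:1, 9:4, 10:4, 11:2, 12:5
Odd-degree vertices: 3, 5, 8, 12 (4 total).
An Eulerian trail requires 0 or 2 odd-degree vertices; here there are 4.

No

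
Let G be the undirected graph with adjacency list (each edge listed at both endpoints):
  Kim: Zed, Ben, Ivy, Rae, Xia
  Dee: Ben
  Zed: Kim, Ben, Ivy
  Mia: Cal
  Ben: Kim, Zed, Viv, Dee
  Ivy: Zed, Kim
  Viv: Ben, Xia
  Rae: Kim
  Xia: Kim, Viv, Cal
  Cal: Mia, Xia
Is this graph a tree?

No

|V| = 10, |E| = 12.
Connected but with 12 > 9 edges, so it has a cycle and is not a tree.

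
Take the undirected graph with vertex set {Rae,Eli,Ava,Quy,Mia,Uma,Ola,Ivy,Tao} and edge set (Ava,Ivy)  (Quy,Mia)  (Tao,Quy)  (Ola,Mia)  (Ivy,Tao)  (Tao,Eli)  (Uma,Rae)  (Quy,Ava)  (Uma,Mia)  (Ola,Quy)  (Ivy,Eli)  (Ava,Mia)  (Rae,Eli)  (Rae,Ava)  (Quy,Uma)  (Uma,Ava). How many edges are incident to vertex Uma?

4

Neighbors of Uma: Rae, Ava, Quy, Mia.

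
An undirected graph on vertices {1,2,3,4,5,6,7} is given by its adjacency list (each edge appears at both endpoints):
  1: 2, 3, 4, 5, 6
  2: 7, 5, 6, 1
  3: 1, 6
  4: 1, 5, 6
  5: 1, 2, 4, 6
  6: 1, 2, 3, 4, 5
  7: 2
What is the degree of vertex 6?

5

Neighbors of 6: 1, 2, 3, 4, 5.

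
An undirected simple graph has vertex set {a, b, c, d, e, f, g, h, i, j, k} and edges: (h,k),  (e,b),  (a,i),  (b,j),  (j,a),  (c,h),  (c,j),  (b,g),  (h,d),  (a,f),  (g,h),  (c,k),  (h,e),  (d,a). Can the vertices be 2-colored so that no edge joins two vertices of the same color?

No

c-h-k-c is an odd cycle (length 3), and a bipartite graph can contain only even cycles.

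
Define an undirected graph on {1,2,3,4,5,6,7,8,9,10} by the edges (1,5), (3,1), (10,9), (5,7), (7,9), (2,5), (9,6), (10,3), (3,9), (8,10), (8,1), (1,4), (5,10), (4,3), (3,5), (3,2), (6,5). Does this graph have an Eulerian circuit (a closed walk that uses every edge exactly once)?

Yes

Degrees: 1:4, 2:2, 3:6, 4:2, 5:6, 6:2, 7:2, 8:2, 9:4, 10:4
Every vertex has even degree and the edges form a single connected piece, so an Eulerian circuit exists.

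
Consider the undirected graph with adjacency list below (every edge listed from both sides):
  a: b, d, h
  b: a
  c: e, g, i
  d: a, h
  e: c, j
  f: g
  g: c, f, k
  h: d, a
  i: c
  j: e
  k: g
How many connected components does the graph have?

Component: {a, b, d, h}
Component: {c, e, f, g, i, j, k}

2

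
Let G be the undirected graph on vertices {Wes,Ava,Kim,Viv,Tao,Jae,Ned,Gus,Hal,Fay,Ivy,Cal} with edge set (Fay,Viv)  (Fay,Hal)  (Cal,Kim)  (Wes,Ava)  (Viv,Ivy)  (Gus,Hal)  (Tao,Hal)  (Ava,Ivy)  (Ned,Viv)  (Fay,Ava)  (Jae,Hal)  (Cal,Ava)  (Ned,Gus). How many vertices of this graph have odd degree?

6

Degrees: Wes:1, Ava:4, Kim:1, Viv:3, Tao:1, Jae:1, Ned:2, Gus:2, Hal:4, Fay:3, Ivy:2, Cal:2
Odd-degree vertices: Wes, Kim, Viv, Tao, Jae, Fay.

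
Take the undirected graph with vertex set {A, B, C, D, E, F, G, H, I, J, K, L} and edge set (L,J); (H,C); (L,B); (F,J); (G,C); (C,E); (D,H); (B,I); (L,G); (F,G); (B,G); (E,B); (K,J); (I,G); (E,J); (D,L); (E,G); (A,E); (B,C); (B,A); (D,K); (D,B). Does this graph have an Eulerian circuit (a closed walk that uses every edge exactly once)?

No

Degrees: A:2, B:7, C:4, D:4, E:5, F:2, G:6, H:2, I:2, J:4, K:2, L:4
Vertices with odd degree: B, E. An Eulerian circuit requires all degrees even.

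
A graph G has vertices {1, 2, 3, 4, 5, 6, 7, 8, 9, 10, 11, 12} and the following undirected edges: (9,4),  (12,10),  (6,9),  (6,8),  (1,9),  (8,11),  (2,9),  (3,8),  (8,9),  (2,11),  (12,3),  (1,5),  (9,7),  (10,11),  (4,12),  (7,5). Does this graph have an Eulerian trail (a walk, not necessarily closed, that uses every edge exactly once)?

Degrees: 1:2, 2:2, 3:2, 4:2, 5:2, 6:2, 7:2, 8:4, 9:6, 10:2, 11:3, 12:3
Odd-degree vertices: 11, 12 (2 total).
The non-isolated vertices are connected and exactly 2 have odd degree, so an Eulerian trail exists (from 11 to 12).

Yes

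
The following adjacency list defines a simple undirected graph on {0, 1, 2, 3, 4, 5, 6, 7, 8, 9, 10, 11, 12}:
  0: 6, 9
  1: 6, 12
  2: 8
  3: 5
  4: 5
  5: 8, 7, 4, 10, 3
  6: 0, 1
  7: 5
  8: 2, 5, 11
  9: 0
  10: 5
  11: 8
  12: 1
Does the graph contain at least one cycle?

The graph has 13 vertices, 11 edges, and 2 connected components.
A forest on 13 vertices with 2 components has exactly 11 edges, which matches — so no cycle.

No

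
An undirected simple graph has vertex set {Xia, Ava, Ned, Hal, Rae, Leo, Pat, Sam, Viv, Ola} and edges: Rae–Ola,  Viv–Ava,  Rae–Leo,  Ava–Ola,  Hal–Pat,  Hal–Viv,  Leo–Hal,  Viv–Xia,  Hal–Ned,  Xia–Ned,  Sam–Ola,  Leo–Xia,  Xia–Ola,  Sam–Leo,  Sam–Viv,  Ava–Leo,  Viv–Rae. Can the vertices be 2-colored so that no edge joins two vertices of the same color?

Yes

Partition the vertices as {Ned, Leo, Pat, Viv, Ola} vs {Xia, Ava, Hal, Rae, Sam}. Each listed edge has one endpoint in each part, so the graph is bipartite.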